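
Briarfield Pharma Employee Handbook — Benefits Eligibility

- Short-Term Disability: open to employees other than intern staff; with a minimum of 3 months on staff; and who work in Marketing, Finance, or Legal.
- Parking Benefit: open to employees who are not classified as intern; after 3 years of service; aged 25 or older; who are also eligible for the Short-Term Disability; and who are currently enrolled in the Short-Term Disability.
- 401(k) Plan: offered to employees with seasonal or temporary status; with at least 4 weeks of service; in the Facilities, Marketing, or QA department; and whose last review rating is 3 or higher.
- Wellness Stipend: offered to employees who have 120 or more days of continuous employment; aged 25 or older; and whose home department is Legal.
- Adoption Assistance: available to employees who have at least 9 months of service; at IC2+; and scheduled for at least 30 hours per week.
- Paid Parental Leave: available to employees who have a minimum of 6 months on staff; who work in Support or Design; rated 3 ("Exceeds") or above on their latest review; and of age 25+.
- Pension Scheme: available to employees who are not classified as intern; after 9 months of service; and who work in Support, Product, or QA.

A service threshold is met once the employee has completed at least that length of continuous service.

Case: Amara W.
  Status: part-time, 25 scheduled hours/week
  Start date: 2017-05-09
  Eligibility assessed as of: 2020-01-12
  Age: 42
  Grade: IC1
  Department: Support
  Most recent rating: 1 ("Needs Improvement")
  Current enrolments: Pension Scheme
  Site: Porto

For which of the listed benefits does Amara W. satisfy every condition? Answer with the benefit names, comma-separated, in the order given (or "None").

Pension Scheme

Service from 2017-05-09 to 2020-01-12: 978 days.
Short-Term Disability — status part-time ✓ (not excluded); service 978 days ≥ 3 months (≈90 days) ✓; dept Support ✗ → not eligible.
Parking Benefit — status part-time ✓ (not excluded); service 978 days < 3 years (≈1095 days) ✗ → not eligible.
401(k) Plan — status part-time ✗ (requires seasonal or temporary) → not eligible.
Wellness Stipend — service 978 days ≥ 120 days ✓; age 42 ≥ 25 ✓; dept Support ✗ → not eligible.
Adoption Assistance — service 978 days ≥ 9 months (≈270 days) ✓; grade IC1 < IC2 ✗ → not eligible.
Paid Parental Leave — service 978 days ≥ 6 months (≈180 days) ✓; dept Support ✓; rating 1 < 3 ✗ → not eligible.
Pension Scheme — status part-time ✓ (not excluded); service 978 days ≥ 9 months (≈270 days) ✓; dept Support ✓ → eligible.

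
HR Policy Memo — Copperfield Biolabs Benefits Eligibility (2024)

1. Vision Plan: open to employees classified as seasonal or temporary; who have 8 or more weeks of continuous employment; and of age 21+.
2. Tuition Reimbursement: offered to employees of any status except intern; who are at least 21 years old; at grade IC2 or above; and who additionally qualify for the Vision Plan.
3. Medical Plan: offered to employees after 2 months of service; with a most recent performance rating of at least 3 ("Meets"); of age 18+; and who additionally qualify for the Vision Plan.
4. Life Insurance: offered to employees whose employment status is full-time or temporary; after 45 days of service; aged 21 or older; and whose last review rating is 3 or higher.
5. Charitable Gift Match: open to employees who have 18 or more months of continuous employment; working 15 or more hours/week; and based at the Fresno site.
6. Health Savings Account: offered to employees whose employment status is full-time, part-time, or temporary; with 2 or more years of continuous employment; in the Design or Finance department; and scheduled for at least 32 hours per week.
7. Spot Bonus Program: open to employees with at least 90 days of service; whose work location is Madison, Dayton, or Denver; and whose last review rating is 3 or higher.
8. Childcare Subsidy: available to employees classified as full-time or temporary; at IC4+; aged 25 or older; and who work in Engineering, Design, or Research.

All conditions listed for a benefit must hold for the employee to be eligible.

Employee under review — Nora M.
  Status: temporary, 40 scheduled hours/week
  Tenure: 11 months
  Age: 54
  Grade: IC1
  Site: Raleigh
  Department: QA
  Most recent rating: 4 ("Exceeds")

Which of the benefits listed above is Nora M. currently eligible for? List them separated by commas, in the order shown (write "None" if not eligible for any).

Vision Plan — status temporary ✓; service 11 months ≥ 8 weeks (≈56 days) ✓; age 54 ≥ 21 ✓ → eligible.
Tuition Reimbursement — status temporary ✓ (not excluded); age 54 ≥ 21 ✓; grade IC1 < IC2 ✗ → not eligible.
Medical Plan — service 11 months ≥ 2 months ✓; rating 4 ≥ 3 ✓; age 54 ≥ 18 ✓; eligible for Vision Plan ✓ → eligible.
Life Insurance — status temporary ✓; service 11 months ≥ 45 days ✓; age 54 ≥ 21 ✓; rating 4 ≥ 3 ✓ → eligible.
Charitable Gift Match — service 11 months < 18 months ✗ → not eligible.
Health Savings Account — status temporary ✓; service 11 months < 2 years (≈730 days) ✗ → not eligible.
Spot Bonus Program — service 11 months ≥ 90 days ✓; site Raleigh ✗ (not Madison, Dayton, or Denver) → not eligible.
Childcare Subsidy — status temporary ✓; grade IC1 < IC4 ✗ → not eligible.

Vision Plan, Medical Plan, Life Insurance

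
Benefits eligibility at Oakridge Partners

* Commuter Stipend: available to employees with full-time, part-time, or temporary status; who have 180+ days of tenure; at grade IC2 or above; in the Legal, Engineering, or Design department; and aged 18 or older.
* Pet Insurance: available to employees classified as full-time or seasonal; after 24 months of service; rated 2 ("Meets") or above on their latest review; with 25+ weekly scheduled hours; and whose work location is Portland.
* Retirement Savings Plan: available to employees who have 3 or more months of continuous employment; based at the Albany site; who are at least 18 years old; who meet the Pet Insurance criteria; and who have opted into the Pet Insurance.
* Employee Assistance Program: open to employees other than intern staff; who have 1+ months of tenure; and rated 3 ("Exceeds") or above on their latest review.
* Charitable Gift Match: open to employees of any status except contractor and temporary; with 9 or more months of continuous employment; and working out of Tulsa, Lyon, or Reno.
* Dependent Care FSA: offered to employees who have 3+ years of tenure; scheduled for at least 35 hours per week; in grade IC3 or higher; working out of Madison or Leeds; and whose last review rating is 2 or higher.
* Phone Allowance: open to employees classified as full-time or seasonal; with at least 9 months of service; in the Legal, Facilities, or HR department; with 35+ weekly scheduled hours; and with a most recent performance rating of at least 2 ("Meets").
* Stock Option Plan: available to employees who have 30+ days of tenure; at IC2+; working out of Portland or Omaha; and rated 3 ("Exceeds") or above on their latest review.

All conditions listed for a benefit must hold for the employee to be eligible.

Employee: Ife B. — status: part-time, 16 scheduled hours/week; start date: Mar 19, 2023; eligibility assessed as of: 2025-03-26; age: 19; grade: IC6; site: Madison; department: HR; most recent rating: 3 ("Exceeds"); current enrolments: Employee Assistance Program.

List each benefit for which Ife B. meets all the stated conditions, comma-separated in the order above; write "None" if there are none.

Employee Assistance Program

Service from Mar 19, 2023 to 2025-03-26: 738 days.
Commuter Stipend — status part-time ✓; service 738 days ≥ 180 days ✓; grade IC6 ≥ IC2 ✓; dept HR ✗ → not eligible.
Pet Insurance — status part-time ✗ (requires full-time or seasonal) → not eligible.
Retirement Savings Plan — service 738 days ≥ 3 months (≈90 days) ✓; site Madison ✗ (not Albany) → not eligible.
Employee Assistance Program — status part-time ✓ (not excluded); service 738 days ≥ 1 month (≈30 days) ✓; rating 3 ≥ 3 ✓ → eligible.
Charitable Gift Match — status part-time ✓ (not excluded); service 738 days ≥ 9 months (≈270 days) ✓; site Madison ✗ (not Tulsa, Lyon, or Reno) → not eligible.
Dependent Care FSA — service 738 days < 3 years (≈1095 days) ✗ → not eligible.
Phone Allowance — status part-time ✗ (requires full-time or seasonal) → not eligible.
Stock Option Plan — service 738 days ≥ 30 days ✓; grade IC6 ≥ IC2 ✓; site Madison ✗ (not Portland or Omaha) → not eligible.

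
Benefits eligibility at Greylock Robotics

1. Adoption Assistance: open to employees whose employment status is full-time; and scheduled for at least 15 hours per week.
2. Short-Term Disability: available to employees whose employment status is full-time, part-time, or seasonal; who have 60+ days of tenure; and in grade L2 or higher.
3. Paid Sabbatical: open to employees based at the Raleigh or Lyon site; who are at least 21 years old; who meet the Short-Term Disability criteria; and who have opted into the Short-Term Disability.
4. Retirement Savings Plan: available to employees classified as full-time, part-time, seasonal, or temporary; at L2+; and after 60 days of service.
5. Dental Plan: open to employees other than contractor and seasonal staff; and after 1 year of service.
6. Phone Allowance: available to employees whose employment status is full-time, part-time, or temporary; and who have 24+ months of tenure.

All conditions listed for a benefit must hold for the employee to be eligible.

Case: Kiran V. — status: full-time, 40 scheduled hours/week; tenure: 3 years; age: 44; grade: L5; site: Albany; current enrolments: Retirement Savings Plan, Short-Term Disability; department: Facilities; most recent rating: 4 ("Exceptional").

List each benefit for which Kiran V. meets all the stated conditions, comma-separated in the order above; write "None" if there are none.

Adoption Assistance — status full-time ✓; 40 hrs/wk ≥ 15 ✓ → eligible.
Short-Term Disability — status full-time ✓; service 3 years ≥ 60 days ✓; grade L5 ≥ L2 ✓ → eligible.
Paid Sabbatical — site Albany ✗ (not Raleigh or Lyon) → not eligible.
Retirement Savings Plan — status full-time ✓; grade L5 ≥ L2 ✓; service 3 years ≥ 60 days ✓ → eligible.
Dental Plan — status full-time ✓ (not excluded); service 3 years ≥ 1 year ✓ → eligible.
Phone Allowance — status full-time ✓; service 3 years ≥ 24 months (≈720 days) ✓ → eligible.

Adoption Assistance, Short-Term Disability, Retirement Savings Plan, Dental Plan, Phone Allowance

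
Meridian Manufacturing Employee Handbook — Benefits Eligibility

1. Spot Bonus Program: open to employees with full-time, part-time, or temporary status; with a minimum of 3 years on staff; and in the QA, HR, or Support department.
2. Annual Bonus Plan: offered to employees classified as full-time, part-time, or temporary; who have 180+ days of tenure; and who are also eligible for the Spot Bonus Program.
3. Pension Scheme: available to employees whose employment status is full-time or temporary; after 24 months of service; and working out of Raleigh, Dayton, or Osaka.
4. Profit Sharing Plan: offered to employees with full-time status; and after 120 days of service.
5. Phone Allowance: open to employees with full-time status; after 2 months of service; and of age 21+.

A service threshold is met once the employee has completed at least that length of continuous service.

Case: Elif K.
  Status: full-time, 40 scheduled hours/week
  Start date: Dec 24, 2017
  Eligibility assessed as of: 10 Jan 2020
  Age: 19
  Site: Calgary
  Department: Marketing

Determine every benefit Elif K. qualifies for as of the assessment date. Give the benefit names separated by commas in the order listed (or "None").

Profit Sharing Plan

Service from Dec 24, 2017 to 10 Jan 2020: 747 days.
Spot Bonus Program — status full-time ✓; service 747 days < 3 years (≈1095 days) ✗ → not eligible.
Annual Bonus Plan — status full-time ✓; service 747 days ≥ 180 days ✓; not eligible for Spot Bonus Program ✗ → not eligible.
Pension Scheme — status full-time ✓; service 747 days ≥ 24 months (≈720 days) ✓; site Calgary ✗ (not Raleigh, Dayton, or Osaka) → not eligible.
Profit Sharing Plan — status full-time ✓; service 747 days ≥ 120 days ✓ → eligible.
Phone Allowance — status full-time ✓; service 747 days ≥ 2 months (≈60 days) ✓; age 19 < 21 ✗ → not eligible.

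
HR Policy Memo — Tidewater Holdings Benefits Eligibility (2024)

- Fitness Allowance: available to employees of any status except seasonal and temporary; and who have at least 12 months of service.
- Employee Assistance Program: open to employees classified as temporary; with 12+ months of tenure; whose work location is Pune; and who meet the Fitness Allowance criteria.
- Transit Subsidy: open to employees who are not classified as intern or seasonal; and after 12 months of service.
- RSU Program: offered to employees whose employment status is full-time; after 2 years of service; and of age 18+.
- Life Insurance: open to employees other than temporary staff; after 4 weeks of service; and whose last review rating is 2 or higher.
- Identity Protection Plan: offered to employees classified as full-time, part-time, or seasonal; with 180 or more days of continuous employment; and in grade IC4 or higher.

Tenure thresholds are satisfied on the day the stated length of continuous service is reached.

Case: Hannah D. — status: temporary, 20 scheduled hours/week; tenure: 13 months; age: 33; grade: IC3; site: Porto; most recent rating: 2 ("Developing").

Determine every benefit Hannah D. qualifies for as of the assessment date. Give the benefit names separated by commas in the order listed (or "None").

Fitness Allowance — status temporary ✗ (excluded) → not eligible.
Employee Assistance Program — status temporary ✓; service 13 months ≥ 12 months ✓; site Porto ✗ (not Pune) → not eligible.
Transit Subsidy — status temporary ✓ (not excluded); service 13 months ≥ 12 months ✓ → eligible.
RSU Program — status temporary ✗ (requires full-time) → not eligible.
Life Insurance — status temporary ✗ (excluded) → not eligible.
Identity Protection Plan — status temporary ✗ (requires full-time, part-time, or seasonal) → not eligible.

Transit Subsidy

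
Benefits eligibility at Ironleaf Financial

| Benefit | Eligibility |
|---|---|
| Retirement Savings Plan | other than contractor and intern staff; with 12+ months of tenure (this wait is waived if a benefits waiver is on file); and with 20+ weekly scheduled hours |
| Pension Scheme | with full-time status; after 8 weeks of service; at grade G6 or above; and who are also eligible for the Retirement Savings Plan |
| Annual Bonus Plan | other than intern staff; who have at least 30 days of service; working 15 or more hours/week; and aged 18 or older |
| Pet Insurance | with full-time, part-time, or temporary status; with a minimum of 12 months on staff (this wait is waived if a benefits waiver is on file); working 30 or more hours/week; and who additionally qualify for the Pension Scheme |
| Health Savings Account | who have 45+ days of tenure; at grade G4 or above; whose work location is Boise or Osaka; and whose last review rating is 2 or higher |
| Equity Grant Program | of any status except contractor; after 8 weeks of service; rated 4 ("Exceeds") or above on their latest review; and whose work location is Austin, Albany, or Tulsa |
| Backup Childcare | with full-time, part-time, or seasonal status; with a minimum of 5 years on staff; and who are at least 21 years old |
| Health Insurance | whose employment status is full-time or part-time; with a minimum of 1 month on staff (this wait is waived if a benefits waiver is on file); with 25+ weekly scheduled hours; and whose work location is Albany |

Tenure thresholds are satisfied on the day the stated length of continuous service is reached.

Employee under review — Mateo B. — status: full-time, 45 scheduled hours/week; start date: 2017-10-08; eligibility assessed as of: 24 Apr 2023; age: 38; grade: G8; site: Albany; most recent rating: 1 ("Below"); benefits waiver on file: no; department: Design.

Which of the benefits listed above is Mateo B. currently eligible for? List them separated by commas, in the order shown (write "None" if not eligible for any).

Retirement Savings Plan, Pension Scheme, Annual Bonus Plan, Pet Insurance, Backup Childcare, Health Insurance

Service from 2017-10-08 to 24 Apr 2023: 2024 days.
Retirement Savings Plan — status full-time ✓ (not excluded); no waiver, service 2024 days ≥ 12 months (≈360 days) ✓; 45 hrs/wk ≥ 20 ✓ → eligible.
Pension Scheme — status full-time ✓; service 2024 days ≥ 8 weeks (≈56 days) ✓; grade G8 ≥ G6 ✓; eligible for Retirement Savings Plan ✓ → eligible.
Annual Bonus Plan — status full-time ✓ (not excluded); service 2024 days ≥ 30 days ✓; 45 hrs/wk ≥ 15 ✓; age 38 ≥ 18 ✓ → eligible.
Pet Insurance — status full-time ✓; no waiver, service 2024 days ≥ 12 months (≈360 days) ✓; 45 hrs/wk ≥ 30 ✓; eligible for Pension Scheme ✓ → eligible.
Health Savings Account — service 2024 days ≥ 45 days ✓; grade G8 ≥ G4 ✓; site Albany ✗ (not Boise or Osaka) → not eligible.
Equity Grant Program — status full-time ✓ (not excluded); service 2024 days ≥ 8 weeks (≈56 days) ✓; rating 1 < 4 ✗ → not eligible.
Backup Childcare — status full-time ✓; service 2024 days ≥ 5 years (≈1825 days) ✓; age 38 ≥ 21 ✓ → eligible.
Health Insurance — status full-time ✓; no waiver, service 2024 days ≥ 1 month (≈30 days) ✓; 45 hrs/wk ≥ 25 ✓; site Albany ✓ → eligible.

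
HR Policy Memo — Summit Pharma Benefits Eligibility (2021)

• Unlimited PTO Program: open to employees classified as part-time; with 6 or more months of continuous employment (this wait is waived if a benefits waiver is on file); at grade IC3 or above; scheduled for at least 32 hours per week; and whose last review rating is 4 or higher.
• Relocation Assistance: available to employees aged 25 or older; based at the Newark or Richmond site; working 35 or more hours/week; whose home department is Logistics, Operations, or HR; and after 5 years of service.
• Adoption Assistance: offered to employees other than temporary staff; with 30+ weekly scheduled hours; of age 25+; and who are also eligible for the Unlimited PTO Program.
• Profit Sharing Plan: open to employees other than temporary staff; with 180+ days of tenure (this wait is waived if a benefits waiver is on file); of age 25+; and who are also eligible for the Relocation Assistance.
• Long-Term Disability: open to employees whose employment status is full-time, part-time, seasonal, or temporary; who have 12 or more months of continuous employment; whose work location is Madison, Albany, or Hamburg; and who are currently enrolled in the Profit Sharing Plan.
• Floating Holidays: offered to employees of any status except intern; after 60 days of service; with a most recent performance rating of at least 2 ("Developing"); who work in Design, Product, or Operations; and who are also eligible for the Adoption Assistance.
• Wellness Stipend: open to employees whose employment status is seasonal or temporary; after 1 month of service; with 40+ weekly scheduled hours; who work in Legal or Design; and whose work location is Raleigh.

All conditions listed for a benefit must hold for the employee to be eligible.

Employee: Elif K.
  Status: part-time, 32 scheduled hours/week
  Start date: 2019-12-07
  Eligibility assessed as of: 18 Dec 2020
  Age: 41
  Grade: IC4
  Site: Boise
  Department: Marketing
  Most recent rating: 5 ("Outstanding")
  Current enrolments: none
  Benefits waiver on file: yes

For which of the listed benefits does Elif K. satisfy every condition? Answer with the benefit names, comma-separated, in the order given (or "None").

Service from 2019-12-07 to 18 Dec 2020: 377 days.
Unlimited PTO Program — status part-time ✓; benefits waiver on file ✓; grade IC4 ≥ IC3 ✓; 32 hrs/wk ≥ 32 ✓; rating 5 ≥ 4 ✓ → eligible.
Relocation Assistance — age 41 ≥ 25 ✓; site Boise ✗ (not Newark or Richmond) → not eligible.
Adoption Assistance — status part-time ✓ (not excluded); 32 hrs/wk ≥ 30 ✓; age 41 ≥ 25 ✓; eligible for Unlimited PTO Program ✓ → eligible.
Profit Sharing Plan — status part-time ✓ (not excluded); benefits waiver on file ✓; age 41 ≥ 25 ✓; not eligible for Relocation Assistance ✗ → not eligible.
Long-Term Disability — status part-time ✓; service 377 days ≥ 12 months (≈360 days) ✓; site Boise ✗ (not Madison, Albany, or Hamburg) → not eligible.
Floating Holidays — status part-time ✓ (not excluded); service 377 days ≥ 60 days ✓; rating 5 ≥ 2 ✓; dept Marketing ✗ → not eligible.
Wellness Stipend — status part-time ✗ (requires seasonal or temporary) → not eligible.

Unlimited PTO Program, Adoption Assistance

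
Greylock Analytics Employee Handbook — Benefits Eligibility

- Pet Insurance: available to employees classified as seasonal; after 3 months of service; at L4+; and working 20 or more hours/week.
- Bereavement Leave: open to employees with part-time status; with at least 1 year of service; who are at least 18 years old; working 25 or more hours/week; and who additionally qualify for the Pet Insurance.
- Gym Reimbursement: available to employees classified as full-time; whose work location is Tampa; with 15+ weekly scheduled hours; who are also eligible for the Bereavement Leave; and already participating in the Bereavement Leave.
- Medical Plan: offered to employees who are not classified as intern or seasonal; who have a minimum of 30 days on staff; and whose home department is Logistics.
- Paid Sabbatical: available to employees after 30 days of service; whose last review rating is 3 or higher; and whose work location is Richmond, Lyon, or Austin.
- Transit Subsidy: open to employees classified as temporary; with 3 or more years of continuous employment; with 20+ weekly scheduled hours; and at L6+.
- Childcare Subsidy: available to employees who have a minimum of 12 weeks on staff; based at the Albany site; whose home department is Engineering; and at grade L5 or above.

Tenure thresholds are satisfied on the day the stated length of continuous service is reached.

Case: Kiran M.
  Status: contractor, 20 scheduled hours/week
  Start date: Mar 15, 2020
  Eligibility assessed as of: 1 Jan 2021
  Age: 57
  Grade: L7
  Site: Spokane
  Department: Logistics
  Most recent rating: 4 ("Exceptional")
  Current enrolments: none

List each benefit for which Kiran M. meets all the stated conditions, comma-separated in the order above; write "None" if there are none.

Service from Mar 15, 2020 to 1 Jan 2021: 292 days.
Pet Insurance — status contractor ✗ (requires seasonal) → not eligible.
Bereavement Leave — status contractor ✗ (requires part-time) → not eligible.
Gym Reimbursement — status contractor ✗ (requires full-time) → not eligible.
Medical Plan — status contractor ✓ (not excluded); service 292 days ≥ 30 days ✓; dept Logistics ✓ → eligible.
Paid Sabbatical — service 292 days ≥ 30 days ✓; rating 4 ≥ 3 ✓; site Spokane ✗ (not Richmond, Lyon, or Austin) → not eligible.
Transit Subsidy — status contractor ✗ (requires temporary) → not eligible.
Childcare Subsidy — service 292 days ≥ 12 weeks (≈84 days) ✓; site Spokane ✗ (not Albany) → not eligible.

Medical Plan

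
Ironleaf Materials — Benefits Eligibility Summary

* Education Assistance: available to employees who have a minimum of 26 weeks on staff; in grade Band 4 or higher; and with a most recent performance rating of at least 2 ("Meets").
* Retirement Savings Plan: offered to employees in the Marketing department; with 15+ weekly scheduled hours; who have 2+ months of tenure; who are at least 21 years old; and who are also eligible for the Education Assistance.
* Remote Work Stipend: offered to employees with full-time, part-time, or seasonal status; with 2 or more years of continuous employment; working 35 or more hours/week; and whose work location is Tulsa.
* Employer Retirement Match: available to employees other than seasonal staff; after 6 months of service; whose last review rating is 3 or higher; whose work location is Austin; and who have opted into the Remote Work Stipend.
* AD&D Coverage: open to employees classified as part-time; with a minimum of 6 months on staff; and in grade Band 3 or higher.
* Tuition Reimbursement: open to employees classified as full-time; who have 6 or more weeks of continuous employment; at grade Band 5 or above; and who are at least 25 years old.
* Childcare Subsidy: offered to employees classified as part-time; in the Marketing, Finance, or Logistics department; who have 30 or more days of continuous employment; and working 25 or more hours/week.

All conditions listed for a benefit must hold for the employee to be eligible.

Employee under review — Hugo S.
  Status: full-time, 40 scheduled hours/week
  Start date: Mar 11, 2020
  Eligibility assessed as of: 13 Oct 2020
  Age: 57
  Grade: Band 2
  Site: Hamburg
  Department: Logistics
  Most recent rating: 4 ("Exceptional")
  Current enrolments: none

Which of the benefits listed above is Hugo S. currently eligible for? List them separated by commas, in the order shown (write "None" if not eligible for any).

Service from Mar 11, 2020 to 13 Oct 2020: 216 days.
Education Assistance — service 216 days ≥ 26 weeks (≈182 days) ✓; grade Band 2 < Band 4 ✗ → not eligible.
Retirement Savings Plan — dept Logistics ✗ → not eligible.
Remote Work Stipend — status full-time ✓; service 216 days < 2 years (≈730 days) ✗ → not eligible.
Employer Retirement Match — status full-time ✓ (not excluded); service 216 days ≥ 6 months (≈180 days) ✓; rating 4 ≥ 3 ✓; site Hamburg ✗ (not Austin) → not eligible.
AD&D Coverage — status full-time ✗ (requires part-time) → not eligible.
Tuition Reimbursement — status full-time ✓; service 216 days ≥ 6 weeks (≈42 days) ✓; grade Band 2 < Band 5 ✗ → not eligible.
Childcare Subsidy — status full-time ✗ (requires part-time) → not eligible.

None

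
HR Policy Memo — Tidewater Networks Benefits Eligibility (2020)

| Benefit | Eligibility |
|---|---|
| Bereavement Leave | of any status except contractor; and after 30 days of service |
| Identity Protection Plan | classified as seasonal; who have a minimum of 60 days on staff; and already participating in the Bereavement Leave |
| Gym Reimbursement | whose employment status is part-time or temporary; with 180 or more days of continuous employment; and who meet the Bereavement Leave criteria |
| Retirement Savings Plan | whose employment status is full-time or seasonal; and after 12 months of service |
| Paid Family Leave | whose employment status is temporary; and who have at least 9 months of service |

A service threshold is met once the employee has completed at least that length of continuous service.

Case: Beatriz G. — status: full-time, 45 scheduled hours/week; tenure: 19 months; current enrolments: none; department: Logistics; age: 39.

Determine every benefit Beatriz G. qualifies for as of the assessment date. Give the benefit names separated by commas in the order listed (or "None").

Bereavement Leave — status full-time ✓ (not excluded); service 19 months ≥ 30 days ✓ → eligible.
Identity Protection Plan — status full-time ✗ (requires seasonal) → not eligible.
Gym Reimbursement — status full-time ✗ (requires part-time or temporary) → not eligible.
Retirement Savings Plan — status full-time ✓; service 19 months ≥ 12 months ✓ → eligible.
Paid Family Leave — status full-time ✗ (requires temporary) → not eligible.

Bereavement Leave, Retirement Savings Plan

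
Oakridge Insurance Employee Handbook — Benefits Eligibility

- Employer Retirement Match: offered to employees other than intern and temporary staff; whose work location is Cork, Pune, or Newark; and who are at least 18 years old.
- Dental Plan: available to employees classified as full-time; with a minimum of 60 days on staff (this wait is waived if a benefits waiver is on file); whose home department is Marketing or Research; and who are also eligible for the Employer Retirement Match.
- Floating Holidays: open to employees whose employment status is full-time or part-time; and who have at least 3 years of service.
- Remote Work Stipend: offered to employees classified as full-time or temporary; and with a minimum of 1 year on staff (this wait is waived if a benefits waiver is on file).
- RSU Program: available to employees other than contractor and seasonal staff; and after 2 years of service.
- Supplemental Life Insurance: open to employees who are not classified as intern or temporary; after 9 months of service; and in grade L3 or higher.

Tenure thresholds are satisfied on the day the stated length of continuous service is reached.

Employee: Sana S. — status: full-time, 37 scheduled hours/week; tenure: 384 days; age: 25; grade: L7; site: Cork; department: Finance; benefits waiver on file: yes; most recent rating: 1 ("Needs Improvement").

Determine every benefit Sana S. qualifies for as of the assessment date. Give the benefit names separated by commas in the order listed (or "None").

Employer Retirement Match — status full-time ✓ (not excluded); site Cork ✓; age 25 ≥ 18 ✓ → eligible.
Dental Plan — status full-time ✓; benefits waiver on file ✓; dept Finance ✗ → not eligible.
Floating Holidays — status full-time ✓; service 384 days < 3 years (≈1095 days) ✗ → not eligible.
Remote Work Stipend — status full-time ✓; benefits waiver on file ✓ → eligible.
RSU Program — status full-time ✓ (not excluded); service 384 days < 2 years (≈730 days) ✗ → not eligible.
Supplemental Life Insurance — status full-time ✓ (not excluded); service 384 days ≥ 9 months (≈270 days) ✓; grade L7 ≥ L3 ✓ → eligible.

Employer Retirement Match, Remote Work Stipend, Supplemental Life Insurance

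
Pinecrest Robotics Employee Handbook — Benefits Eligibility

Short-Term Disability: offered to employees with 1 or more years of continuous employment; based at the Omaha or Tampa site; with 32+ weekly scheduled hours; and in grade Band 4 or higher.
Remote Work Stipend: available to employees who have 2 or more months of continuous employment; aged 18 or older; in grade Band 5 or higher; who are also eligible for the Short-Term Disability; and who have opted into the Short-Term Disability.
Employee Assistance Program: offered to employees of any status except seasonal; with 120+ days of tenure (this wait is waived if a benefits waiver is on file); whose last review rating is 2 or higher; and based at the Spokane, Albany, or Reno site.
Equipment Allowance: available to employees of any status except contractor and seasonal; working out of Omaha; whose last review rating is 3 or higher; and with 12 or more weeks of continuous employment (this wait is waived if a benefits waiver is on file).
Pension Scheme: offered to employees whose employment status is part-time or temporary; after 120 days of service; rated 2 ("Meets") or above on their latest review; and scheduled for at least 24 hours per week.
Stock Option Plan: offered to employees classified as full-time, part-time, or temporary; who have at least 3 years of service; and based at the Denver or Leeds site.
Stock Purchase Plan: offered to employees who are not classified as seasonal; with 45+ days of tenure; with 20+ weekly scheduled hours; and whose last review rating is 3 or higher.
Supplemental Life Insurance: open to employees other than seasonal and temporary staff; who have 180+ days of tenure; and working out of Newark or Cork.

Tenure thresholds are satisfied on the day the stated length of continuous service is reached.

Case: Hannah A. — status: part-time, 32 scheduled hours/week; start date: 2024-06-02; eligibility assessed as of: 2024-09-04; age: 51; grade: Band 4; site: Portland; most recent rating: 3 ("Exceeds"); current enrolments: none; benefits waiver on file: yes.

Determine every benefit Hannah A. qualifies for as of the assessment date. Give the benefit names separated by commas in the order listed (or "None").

Stock Purchase Plan

Service from 2024-06-02 to 2024-09-04: 94 days.
Short-Term Disability — service 94 days < 1 year (≈365 days) ✗ → not eligible.
Remote Work Stipend — service 94 days ≥ 2 months (≈60 days) ✓; age 51 ≥ 18 ✓; grade Band 4 < Band 5 ✗ → not eligible.
Employee Assistance Program — status part-time ✓ (not excluded); benefits waiver on file ✓; rating 3 ≥ 2 ✓; site Portland ✗ (not Spokane, Albany, or Reno) → not eligible.
Equipment Allowance — status part-time ✓ (not excluded); site Portland ✗ (not Omaha) → not eligible.
Pension Scheme — status part-time ✓; service 94 days < 120 days ✗ → not eligible.
Stock Option Plan — status part-time ✓; service 94 days < 3 years (≈1095 days) ✗ → not eligible.
Stock Purchase Plan — status part-time ✓ (not excluded); service 94 days ≥ 45 days ✓; 32 hrs/wk ≥ 20 ✓; rating 3 ≥ 3 ✓ → eligible.
Supplemental Life Insurance — status part-time ✓ (not excluded); service 94 days < 180 days ✗ → not eligible.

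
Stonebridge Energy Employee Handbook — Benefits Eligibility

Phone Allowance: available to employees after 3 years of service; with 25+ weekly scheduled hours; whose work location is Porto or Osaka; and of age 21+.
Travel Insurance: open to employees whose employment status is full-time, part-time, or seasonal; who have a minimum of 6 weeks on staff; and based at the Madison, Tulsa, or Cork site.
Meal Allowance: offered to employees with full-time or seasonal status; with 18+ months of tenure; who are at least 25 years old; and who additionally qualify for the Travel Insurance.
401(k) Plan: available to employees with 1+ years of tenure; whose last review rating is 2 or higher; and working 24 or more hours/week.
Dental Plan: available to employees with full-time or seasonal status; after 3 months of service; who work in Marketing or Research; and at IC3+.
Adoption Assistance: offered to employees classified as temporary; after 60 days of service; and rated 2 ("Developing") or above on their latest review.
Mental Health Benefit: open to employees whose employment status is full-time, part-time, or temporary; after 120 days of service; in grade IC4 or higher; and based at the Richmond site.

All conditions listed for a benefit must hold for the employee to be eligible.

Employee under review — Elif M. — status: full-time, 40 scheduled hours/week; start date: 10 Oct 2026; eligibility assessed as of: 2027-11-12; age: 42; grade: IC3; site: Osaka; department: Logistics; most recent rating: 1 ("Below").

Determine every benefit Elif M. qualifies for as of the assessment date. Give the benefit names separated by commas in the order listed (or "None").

None

Service from 10 Oct 2026 to 2027-11-12: 398 days.
Phone Allowance — service 398 days < 3 years (≈1095 days) ✗ → not eligible.
Travel Insurance — status full-time ✓; service 398 days ≥ 6 weeks (≈42 days) ✓; site Osaka ✗ (not Madison, Tulsa, or Cork) → not eligible.
Meal Allowance — status full-time ✓; service 398 days < 18 months (≈540 days) ✗ → not eligible.
401(k) Plan — service 398 days ≥ 1 year (≈365 days) ✓; rating 1 < 2 ✗ → not eligible.
Dental Plan — status full-time ✓; service 398 days ≥ 3 months (≈90 days) ✓; dept Logistics ✗ → not eligible.
Adoption Assistance — status full-time ✗ (requires temporary) → not eligible.
Mental Health Benefit — status full-time ✓; service 398 days ≥ 120 days ✓; grade IC3 < IC4 ✗ → not eligible.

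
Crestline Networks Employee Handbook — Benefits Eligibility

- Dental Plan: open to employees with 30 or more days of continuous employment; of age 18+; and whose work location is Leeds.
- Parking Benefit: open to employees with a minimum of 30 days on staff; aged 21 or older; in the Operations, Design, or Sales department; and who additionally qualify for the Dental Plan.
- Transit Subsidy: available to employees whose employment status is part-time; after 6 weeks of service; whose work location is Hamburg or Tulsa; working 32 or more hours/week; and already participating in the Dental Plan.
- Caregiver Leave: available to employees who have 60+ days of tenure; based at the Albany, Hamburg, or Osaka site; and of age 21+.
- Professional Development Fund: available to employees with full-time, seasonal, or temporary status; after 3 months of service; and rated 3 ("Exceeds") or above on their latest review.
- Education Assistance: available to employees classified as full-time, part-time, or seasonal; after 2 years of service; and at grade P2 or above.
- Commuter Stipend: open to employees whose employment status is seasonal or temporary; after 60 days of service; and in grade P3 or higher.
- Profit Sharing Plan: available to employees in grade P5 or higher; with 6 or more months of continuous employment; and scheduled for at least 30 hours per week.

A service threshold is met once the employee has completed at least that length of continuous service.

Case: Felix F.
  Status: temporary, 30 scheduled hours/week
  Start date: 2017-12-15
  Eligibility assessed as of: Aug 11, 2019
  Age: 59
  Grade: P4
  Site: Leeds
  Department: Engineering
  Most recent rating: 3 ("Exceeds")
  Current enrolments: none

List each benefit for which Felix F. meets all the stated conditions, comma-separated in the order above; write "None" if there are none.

Service from 2017-12-15 to Aug 11, 2019: 604 days.
Dental Plan — service 604 days ≥ 30 days ✓; age 59 ≥ 18 ✓; site Leeds ✓ → eligible.
Parking Benefit — service 604 days ≥ 30 days ✓; age 59 ≥ 21 ✓; dept Engineering ✗ → not eligible.
Transit Subsidy — status temporary ✗ (requires part-time) → not eligible.
Caregiver Leave — service 604 days ≥ 60 days ✓; site Leeds ✗ (not Albany, Hamburg, or Osaka) → not eligible.
Professional Development Fund — status temporary ✓; service 604 days ≥ 3 months (≈90 days) ✓; rating 3 ≥ 3 ✓ → eligible.
Education Assistance — status temporary ✗ (requires full-time, part-time, or seasonal) → not eligible.
Commuter Stipend — status temporary ✓; service 604 days ≥ 60 days ✓; grade P4 ≥ P3 ✓ → eligible.
Profit Sharing Plan — grade P4 < P5 ✗ → not eligible.

Dental Plan, Professional Development Fund, Commuter Stipend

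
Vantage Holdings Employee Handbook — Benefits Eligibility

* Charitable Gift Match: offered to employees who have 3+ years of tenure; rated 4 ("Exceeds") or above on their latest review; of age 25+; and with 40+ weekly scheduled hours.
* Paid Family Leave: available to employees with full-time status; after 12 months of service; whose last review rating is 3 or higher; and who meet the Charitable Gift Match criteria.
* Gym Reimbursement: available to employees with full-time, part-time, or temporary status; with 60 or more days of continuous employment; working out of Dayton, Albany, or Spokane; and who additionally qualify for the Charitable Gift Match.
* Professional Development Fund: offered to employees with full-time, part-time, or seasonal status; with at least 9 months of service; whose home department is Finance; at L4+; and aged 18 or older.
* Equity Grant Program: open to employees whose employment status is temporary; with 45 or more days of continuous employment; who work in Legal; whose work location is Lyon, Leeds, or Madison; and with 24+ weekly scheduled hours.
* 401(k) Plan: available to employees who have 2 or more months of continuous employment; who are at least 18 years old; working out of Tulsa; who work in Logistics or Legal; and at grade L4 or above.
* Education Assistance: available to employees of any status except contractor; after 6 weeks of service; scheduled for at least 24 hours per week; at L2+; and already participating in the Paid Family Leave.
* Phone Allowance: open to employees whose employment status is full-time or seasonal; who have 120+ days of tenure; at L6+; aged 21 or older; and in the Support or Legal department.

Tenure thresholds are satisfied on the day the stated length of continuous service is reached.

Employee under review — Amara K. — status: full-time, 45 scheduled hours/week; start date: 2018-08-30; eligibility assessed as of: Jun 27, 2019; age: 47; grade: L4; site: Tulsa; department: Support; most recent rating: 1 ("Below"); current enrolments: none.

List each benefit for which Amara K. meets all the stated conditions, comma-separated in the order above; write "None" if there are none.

None

Service from 2018-08-30 to Jun 27, 2019: 301 days.
Charitable Gift Match — service 301 days < 3 years (≈1095 days) ✗ → not eligible.
Paid Family Leave — status full-time ✓; service 301 days < 12 months (≈360 days) ✗ → not eligible.
Gym Reimbursement — status full-time ✓; service 301 days ≥ 60 days ✓; site Tulsa ✗ (not Dayton, Albany, or Spokane) → not eligible.
Professional Development Fund — status full-time ✓; service 301 days ≥ 9 months (≈270 days) ✓; dept Support ✗ → not eligible.
Equity Grant Program — status full-time ✗ (requires temporary) → not eligible.
401(k) Plan — service 301 days ≥ 2 months (≈60 days) ✓; age 47 ≥ 18 ✓; site Tulsa ✓; dept Support ✗ → not eligible.
Education Assistance — status full-time ✓ (not excluded); service 301 days ≥ 6 weeks (≈42 days) ✓; 45 hrs/wk ≥ 24 ✓; grade L4 ≥ L2 ✓; not enrolled in Paid Family Leave ✗ → not eligible.
Phone Allowance — status full-time ✓; service 301 days ≥ 120 days ✓; grade L4 < L6 ✗ → not eligible.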